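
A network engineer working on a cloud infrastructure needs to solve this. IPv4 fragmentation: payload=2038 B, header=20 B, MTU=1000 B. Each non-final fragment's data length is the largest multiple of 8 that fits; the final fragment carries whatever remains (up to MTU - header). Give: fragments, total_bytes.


Max data per non-final fragment = floor((MTU - header)/8)*8 = floor((1000 - 20)/8)*8 = floor(980/8)*8 = 976 B
Final fragment needs no 8-byte alignment: it can carry up to MTU - header = 980 B
Non-final fragments needed = ceil((payload - 980) / 976) = ceil(1058/976) = ceil(1.0840) = 2
Number of fragments = 2 + 1 = 3
Fragment sizes (data): 2 * 976 B + 86 B (last, 86 <= 980 OK)
Total bytes sent = payload + n_frags * header = 2038 + 3*20 = 2038 + 60 = 2098 B

3, 2098


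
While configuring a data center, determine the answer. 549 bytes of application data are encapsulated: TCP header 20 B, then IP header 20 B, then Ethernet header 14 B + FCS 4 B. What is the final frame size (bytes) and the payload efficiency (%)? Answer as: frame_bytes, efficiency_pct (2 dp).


TCP segment = 549 + 20 = 569 B
IP packet = 569 + 20 = 589 B
Ethernet frame = 589 + 14 + 4 = 607 B
Efficiency = app / frame = 549 / 607 = 0.904448 = 90.4448% -> 90.44% (2 dp)

607, 90.44


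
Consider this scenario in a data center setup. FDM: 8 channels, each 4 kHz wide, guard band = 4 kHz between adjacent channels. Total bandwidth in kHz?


Given: 8 channels, 4 kHz each, guard = 4 kHz
Channel bandwidth = 8 * 4 = 32 kHz
Guard bands = 7 gaps * 4 kHz = 28 kHz
Total = 32 + 28 = 60 kHz

60


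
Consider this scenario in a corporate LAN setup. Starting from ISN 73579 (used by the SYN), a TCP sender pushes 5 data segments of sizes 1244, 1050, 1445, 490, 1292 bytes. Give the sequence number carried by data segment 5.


The SYN occupies sequence number ISN = 73579, so the first data byte is ISN + 1 = 73580.
SEQ of data segment i = (ISN + 1) + sum of payload sizes of segments 1..i-1.
Segment 1: SEQ = 73580, payload = 1244 bytes
Segment 2: SEQ = 74824, payload = 1050 bytes
Segment 3: SEQ = 75874, payload = 1445 bytes
Segment 4: SEQ = 77319, payload = 490 bytes
Segment 5: SEQ = 77809, payload = 1292 bytes
SEQ of segment 5 = 73580 + 1244 + 1050 + 1445 + 490 = 77809

77809


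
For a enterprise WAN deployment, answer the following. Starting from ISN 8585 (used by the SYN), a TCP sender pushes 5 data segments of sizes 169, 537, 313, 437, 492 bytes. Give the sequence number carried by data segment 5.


The SYN occupies sequence number ISN = 8585, so the first data byte is ISN + 1 = 8586.
SEQ of data segment i = (ISN + 1) + sum of payload sizes of segments 1..i-1.
Segment 1: SEQ = 8586, payload = 169 bytes
Segment 2: SEQ = 8755, payload = 537 bytes
Segment 3: SEQ = 9292, payload = 313 bytes
Segment 4: SEQ = 9605, payload = 437 bytes
Segment 5: SEQ = 10042, payload = 492 bytes
SEQ of segment 5 = 8586 + 169 + 537 + 313 + 437 = 10042

10042


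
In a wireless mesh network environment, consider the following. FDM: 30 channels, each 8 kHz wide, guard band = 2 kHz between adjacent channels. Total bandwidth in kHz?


Given: 30 channels, 8 kHz each, guard = 2 kHz
Channel bandwidth = 30 * 8 = 240 kHz
Guard bands = 29 gaps * 2 kHz = 58 kHz
Total = 240 + 58 = 298 kHz

298


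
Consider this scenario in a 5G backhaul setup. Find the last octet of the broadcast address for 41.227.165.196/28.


Given: IP = 41.227.165.196, prefix = /28
Host bits = 32 - 28 = 4
Network last octet = 196 AND mask = 192
Host part size = 2^4 - 1 = 15
Broadcast last octet = 192 OR 15 = 207

207


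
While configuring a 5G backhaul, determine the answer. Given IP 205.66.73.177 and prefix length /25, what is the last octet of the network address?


Given: IP = 205.66.73.177, prefix = /25
Subnet mask = 255.255.255.128
Last octet of IP: 177
Last octet of mask: 128
Network last octet = 177 AND 128 = 128

128


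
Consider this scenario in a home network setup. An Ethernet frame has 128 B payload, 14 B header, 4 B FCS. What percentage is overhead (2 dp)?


Given: payload = 128 B, header = 14 B, trailer = 4 B
Overhead bytes = header + trailer = 14 + 4 = 18
Total frame = payload + overhead = 128 + 18 = 146
Overhead % = 18 / 146 * 100 = 12.3288% -> 12.33% (2 dp)

12.33


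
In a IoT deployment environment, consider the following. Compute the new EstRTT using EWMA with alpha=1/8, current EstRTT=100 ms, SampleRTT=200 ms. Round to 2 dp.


Given: EstRTT = 100 ms, SampleRTT = 200 ms, alpha = 1/8
New EstRTT = (1 - alpha) * EstRTT + alpha * SampleRTT
(7/8) * 100 = 87.5
(1/8) * 200 = 25
New EstRTT = 87.5 + 25 = 112.5 ms -> 112.50 ms (2 dp)

112.50


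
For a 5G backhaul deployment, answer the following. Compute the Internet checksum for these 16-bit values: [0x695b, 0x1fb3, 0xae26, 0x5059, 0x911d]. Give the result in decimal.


Given words: [0x695b, 0x1fb3, 0xae26, 0x5059, 0x911d]
Step 1: Sum all words
Raw sum = 26971 + 8115 + 44582 + 20569 + 37149 = 137386
Step 2: Fold carry: (6314 + 2) = 6316
One's complement = ~6316 & 0xFFFF = 59219

59219


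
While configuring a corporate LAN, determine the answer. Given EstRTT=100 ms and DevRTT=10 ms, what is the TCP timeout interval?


Given: EstRTT = 100 ms, DevRTT = 10 ms
Timeout = EstRTT + 4 * DevRTT
4 * DevRTT = 4 * 10 = 40
Timeout = 100 + 40 = 140 ms

140


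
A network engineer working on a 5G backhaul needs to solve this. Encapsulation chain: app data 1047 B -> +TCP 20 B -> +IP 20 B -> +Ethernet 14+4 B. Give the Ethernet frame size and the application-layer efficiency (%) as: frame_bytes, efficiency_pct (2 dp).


TCP segment = 1047 + 20 = 1067 B
IP packet = 1067 + 20 = 1087 B
Ethernet frame = 1087 + 14 + 4 = 1105 B
Efficiency = app / frame = 1047 / 1105 = 0.947511 = 94.7511% -> 94.75% (2 dp)

1105, 94.75


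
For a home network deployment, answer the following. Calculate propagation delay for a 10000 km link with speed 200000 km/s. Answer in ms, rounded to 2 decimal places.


Given: distance = 10000 km, speed = 200000 km/s
Delay = distance / speed = 10000 / 200000 seconds
Delay in ms = 10000 * 1000 / 200000
Delay = 50.0000 ms
Rounded to 2 dp = 50.00 ms

50.00


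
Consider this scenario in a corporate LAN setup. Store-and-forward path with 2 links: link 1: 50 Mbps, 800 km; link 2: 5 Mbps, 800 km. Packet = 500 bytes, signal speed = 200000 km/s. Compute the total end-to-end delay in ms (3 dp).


Packet = 500 bytes = 4000 bits. Store-and-forward: sum (t_trans + t_prop) per link.
Link 1: t_trans = 4000/(50*10^6) s = 0.0800 ms; t_prop = 800/200000 s = 4.0000 ms; subtotal = 4.0800 ms
Link 2: t_trans = 4000/(5*10^6) s = 0.8000 ms; t_prop = 800/200000 s = 4.0000 ms; subtotal = 4.8000 ms
End-to-end = 4.0800 + 4.8000 = 8.8800 ms -> 8.880 ms (3 dp)

8.880


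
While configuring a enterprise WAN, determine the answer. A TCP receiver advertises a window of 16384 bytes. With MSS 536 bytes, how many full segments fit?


Given: RWND = 16384 bytes, MSS = 536 bytes
Full segments = floor(RWND / MSS)
Full segments = floor(16384 / 536)
Full segments = floor(30.5672) = 30

30


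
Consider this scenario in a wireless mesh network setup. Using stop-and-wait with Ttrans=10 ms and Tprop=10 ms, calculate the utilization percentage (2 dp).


Given: Ttrans = 10 ms, Tprop = 10 ms
RTT = 2 * Tprop = 2 * 10 = 20 ms
U = Ttrans / (Ttrans + RTT)
U = 10 / (10 + 20)
U = 10 / 30 = 0.333333
U% = 33.33%

33.33


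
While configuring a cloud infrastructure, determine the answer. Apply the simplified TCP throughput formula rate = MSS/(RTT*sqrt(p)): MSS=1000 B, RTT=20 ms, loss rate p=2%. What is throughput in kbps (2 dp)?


Given: MSS = 1000 bytes, RTT = 20 ms, loss = 2%
RTT in seconds = 20 / 1000 = 0.02
Loss rate = 2% = 0.02
sqrt(loss) = sqrt(0.02) = 0.141421356237
Throughput (bytes/s) = 1000 / (0.02 * 0.141421356237) = 353553.3906
Throughput (kbps) = 353553.3906 * 8 / 1000 = 2828.427125 -> 2828.43 kbps (2 dp)

2828.43


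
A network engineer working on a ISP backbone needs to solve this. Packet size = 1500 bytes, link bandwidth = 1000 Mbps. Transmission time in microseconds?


Given: packet = 1500 bytes, bandwidth = 1000 Mbps
Packet in bits = 1500 * 8 = 12000 bits
Bandwidth = 1000 * 10^6 = 1000000000 bps
Time = 12000 / 1000000000 seconds
Time in us = 12000 * 10^6 / 1000000000 = 12

12


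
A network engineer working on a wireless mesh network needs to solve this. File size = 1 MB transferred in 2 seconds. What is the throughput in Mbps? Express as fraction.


Given: file = 1 MB, time = 2 s
File in Mb = 1 * 8 = 8 Mb
Throughput = 8 / 2 Mbps
Throughput = 4 Mbps

4


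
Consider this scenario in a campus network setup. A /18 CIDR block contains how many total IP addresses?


Given: CIDR prefix /18
Host bits = 32 - 18 = 14
Total addresses = 2^14 = 16384

16384


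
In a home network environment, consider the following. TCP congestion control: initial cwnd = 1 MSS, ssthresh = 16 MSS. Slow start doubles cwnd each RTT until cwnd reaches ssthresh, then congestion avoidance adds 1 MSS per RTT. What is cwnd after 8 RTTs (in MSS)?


RTT 0: cwnd = 1 MSS (initial)
RTT 1: cwnd = 2 MSS (slow start, doubled)
RTT 2: cwnd = 4 MSS (slow start, doubled)
RTT 3: cwnd = 8 MSS (slow start, doubled)
RTT 4: cwnd = 16 MSS (slow start, doubled)
RTT 5: cwnd = 17 MSS (congestion avoidance, +1)
RTT 6: cwnd = 18 MSS (congestion avoidance, +1)
RTT 7: cwnd = 19 MSS (congestion avoidance, +1)
RTT 8: cwnd = 20 MSS (congestion avoidance, +1)

20


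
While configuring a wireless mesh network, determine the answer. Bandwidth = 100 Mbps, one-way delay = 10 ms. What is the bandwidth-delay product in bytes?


Given: bandwidth = 100 Mbps, delay = 10 ms
BDP in bits = 100 * 10^6 * 10 / 1000
BDP in bits = 1000000
BDP in bytes = 1000000 / 8 = 125000

125000


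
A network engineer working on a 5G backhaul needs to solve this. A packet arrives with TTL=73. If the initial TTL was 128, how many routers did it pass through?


Given: initial TTL = 128, received TTL = 73
Hops = initial TTL - received TTL
Hops = 128 - 73 = 55

55


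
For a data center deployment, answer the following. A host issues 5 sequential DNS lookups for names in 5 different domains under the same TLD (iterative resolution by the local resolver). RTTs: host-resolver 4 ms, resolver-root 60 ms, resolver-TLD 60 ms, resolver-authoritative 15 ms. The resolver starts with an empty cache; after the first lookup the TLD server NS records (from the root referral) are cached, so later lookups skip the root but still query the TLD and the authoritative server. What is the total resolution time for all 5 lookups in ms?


Lookup 1 (cold cache): local + root + TLD + auth = 4 + 60 + 60 + 15 = 139 ms
Lookups 2..5 (TLD NS cached -> skip root; new domain -> still ask TLD and auth): local + TLD + auth = 4 + 60 + 15 = 79 ms each
Remaining 4 lookups: 4 * 79 = 316 ms
Total = 139 + 316 = 455 ms

455


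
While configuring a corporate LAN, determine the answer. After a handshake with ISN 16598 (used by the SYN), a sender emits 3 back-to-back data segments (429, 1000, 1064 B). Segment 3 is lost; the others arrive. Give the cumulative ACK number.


SYN uses sequence number 16598; first data byte = ISN + 1 = 16599.
Segment 1: SEQ = 16599, len = 429 B, covers [16599, 17027]
Segment 2: SEQ = 17028, len = 1000 B, covers [17028, 18027]
Segment 3: SEQ = 18028, len = 1064 B, covers [18028, 19091] [LOST]
In-order data received: bytes [16599, 18027] (segments 1..2).
Segment 3 missing -> gap begins at byte 18028.
Cumulative ACK = next expected in-order byte = 16599 + 429 + 1000 = 18028

18028


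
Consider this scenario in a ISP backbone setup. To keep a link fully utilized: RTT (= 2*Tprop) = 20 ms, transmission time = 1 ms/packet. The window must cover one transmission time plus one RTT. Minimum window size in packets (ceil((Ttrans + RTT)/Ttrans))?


Given: Ttrans = 1 ms, RTT = 20 ms (= 2 * Tprop, Tprop = 10 ms)
Time until first ACK returns = Ttrans + RTT = 1 + 20 = 21 ms
Need W * Ttrans >= Ttrans + RTT  ->  W >= (Ttrans + RTT) / Ttrans
(Ttrans + RTT) / Ttrans = 21 / 1 = 21
W_min = ceil(21) = 21

21


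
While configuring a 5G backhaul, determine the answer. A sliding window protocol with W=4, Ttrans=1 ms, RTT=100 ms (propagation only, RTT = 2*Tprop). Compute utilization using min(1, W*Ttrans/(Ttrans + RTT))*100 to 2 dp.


Given: W = 4, Ttrans = 1 ms, RTT = 100 ms (= 2 * Tprop, Tprop = 50 ms)
Cycle time = Ttrans + RTT = 1 + 100 = 101 ms (first packet sent until its ACK returns)
W * Ttrans = 4 * 1 = 4 ms of sending per cycle
W * Ttrans / (Ttrans + RTT) = 4 / 101 = 0.039604
U = min(1, 0.039604) = 0.039604
U% = 3.96%

3.96


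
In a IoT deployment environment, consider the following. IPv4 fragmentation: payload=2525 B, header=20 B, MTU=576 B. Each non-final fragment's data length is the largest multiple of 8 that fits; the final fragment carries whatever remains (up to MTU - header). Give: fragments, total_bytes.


Max data per non-final fragment = floor((MTU - header)/8)*8 = floor((576 - 20)/8)*8 = floor(556/8)*8 = 552 B
Final fragment needs no 8-byte alignment: it can carry up to MTU - header = 556 B
Non-final fragments needed = ceil((payload - 556) / 552) = ceil(1969/552) = ceil(3.5670) = 4
Number of fragments = 4 + 1 = 5
Fragment sizes (data): 4 * 552 B + 317 B (last, 317 <= 556 OK)
Total bytes sent = payload + n_frags * header = 2525 + 5*20 = 2525 + 100 = 2625 B

5, 2625


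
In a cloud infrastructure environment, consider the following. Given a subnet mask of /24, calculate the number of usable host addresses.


Given: subnet mask /24
Host bits = 32 - 24 = 8
Total addresses = 2^8 = 256
Usable hosts = 256 - 2 (network + broadcast) = 254

254


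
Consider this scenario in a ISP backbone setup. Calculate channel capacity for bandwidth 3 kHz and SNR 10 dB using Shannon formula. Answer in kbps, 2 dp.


Given: B = 3 kHz, SNR = 10 dB
SNR linear = 10^(10/10) = 10
1 + SNR = 11
log2(11) = 3.4594316186
C = 3 * 1000 * 3.4594316186 = 10378.2949 bps
C = 10.378295 kbps -> 10.38 kbps (2 dp)

10.38


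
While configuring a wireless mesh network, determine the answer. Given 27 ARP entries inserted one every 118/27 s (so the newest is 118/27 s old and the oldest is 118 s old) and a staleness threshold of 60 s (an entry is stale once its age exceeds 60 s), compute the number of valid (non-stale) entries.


Ages are k * 118/27 s for k = 1..27 (spacing = 4.3704 s).
Entry k is valid iff k * 118/27 <= 60 iff k <= 27 * 60 / 118 = 13.7288
n_valid = floor(13.7288) = 13
(n_stale = 27 - 13 = 14)

13


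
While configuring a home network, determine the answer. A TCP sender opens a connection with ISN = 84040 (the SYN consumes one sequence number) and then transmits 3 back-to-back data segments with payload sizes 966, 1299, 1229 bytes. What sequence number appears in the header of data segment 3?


The SYN occupies sequence number ISN = 84040, so the first data byte is ISN + 1 = 84041.
SEQ of data segment i = (ISN + 1) + sum of payload sizes of segments 1..i-1.
Segment 1: SEQ = 84041, payload = 966 bytes
Segment 2: SEQ = 85007, payload = 1299 bytes
Segment 3: SEQ = 86306, payload = 1229 bytes
SEQ of segment 3 = 84041 + 966 + 1299 = 86306

86306


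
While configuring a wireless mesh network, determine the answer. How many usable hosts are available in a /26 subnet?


Given: subnet mask /26
Host bits = 32 - 26 = 6
Total addresses = 2^6 = 64
Usable hosts = 64 - 2 (network + broadcast) = 62

62


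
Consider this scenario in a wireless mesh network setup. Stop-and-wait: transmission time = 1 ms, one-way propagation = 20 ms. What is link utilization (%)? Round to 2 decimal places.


Given: Ttrans = 1 ms, Tprop = 20 ms
RTT = 2 * Tprop = 2 * 20 = 40 ms
U = Ttrans / (Ttrans + RTT)
U = 1 / (1 + 40)
U = 1 / 41 = 0.02439
U% = 2.44%

2.44


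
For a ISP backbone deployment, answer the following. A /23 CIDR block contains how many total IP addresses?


Given: CIDR prefix /23
Host bits = 32 - 23 = 9
Total addresses = 2^9 = 512

512


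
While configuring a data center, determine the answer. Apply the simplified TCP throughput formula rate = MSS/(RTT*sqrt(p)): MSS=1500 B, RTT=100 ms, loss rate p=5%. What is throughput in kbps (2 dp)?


Given: MSS = 1500 bytes, RTT = 100 ms, loss = 5%
RTT in seconds = 100 / 1000 = 0.1
Loss rate = 5% = 0.05
sqrt(loss) = sqrt(0.05) = 0.223606797750
Throughput (bytes/s) = 1500 / (0.1 * 0.223606797750) = 67082.0393
Throughput (kbps) = 67082.0393 * 8 / 1000 = 536.656315 -> 536.66 kbps (2 dp)

536.66


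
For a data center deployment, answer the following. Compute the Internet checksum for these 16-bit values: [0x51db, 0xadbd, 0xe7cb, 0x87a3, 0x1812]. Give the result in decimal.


Given words: [0x51db, 0xadbd, 0xe7cb, 0x87a3, 0x1812]
Step 1: Sum all words
Raw sum = 20955 + 44477 + 59339 + 34723 + 6162 = 165656
Step 2: Fold carry: (34584 + 2) = 34586
One's complement = ~34586 & 0xFFFF = 30949

30949


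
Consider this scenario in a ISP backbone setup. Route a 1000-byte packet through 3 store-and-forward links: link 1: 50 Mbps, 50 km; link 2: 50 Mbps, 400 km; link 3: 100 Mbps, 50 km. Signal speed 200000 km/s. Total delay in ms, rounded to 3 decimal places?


Packet = 1000 bytes = 8000 bits. Store-and-forward: sum (t_trans + t_prop) per link.
Link 1: t_trans = 8000/(50*10^6) s = 0.1600 ms; t_prop = 50/200000 s = 0.2500 ms; subtotal = 0.4100 ms
Link 2: t_trans = 8000/(50*10^6) s = 0.1600 ms; t_prop = 400/200000 s = 2.0000 ms; subtotal = 2.1600 ms
Link 3: t_trans = 8000/(100*10^6) s = 0.0800 ms; t_prop = 50/200000 s = 0.2500 ms; subtotal = 0.3300 ms
End-to-end = 0.4100 + 2.1600 + 0.3300 = 2.9000 ms -> 2.900 ms (3 dp)

2.900


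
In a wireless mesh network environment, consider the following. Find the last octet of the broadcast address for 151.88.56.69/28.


Given: IP = 151.88.56.69, prefix = /28
Host bits = 32 - 28 = 4
Network last octet = 69 AND mask = 64
Host part size = 2^4 - 1 = 15
Broadcast last octet = 64 OR 15 = 79

79


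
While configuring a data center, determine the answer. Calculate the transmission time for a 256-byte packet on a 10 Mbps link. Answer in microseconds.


Given: packet = 256 bytes, bandwidth = 10 Mbps
Packet in bits = 256 * 8 = 2048 bits
Bandwidth = 10 * 10^6 = 10000000 bps
Time = 2048 / 10000000 seconds
Time in us = 2048 * 10^6 / 10000000 = 204.8

204.8


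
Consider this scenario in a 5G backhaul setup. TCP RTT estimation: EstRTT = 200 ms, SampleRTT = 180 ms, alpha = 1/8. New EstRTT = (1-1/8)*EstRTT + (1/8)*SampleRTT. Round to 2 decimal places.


Given: EstRTT = 200 ms, SampleRTT = 180 ms, alpha = 1/8
New EstRTT = (1 - alpha) * EstRTT + alpha * SampleRTT
(7/8) * 200 = 175
(1/8) * 180 = 22.5
New EstRTT = 175 + 22.5 = 197.5 ms -> 197.50 ms (2 dp)

197.50


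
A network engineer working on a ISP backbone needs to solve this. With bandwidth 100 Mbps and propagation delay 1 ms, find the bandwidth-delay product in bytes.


Given: bandwidth = 100 Mbps, delay = 1 ms
BDP in bits = 100 * 10^6 * 1 / 1000
BDP in bits = 100000
BDP in bytes = 100000 / 8 = 12500

12500


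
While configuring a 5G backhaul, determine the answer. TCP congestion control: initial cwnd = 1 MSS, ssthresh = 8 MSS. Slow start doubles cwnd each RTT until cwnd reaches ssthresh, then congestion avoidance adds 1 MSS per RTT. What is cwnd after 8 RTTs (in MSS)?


RTT 0: cwnd = 1 MSS (initial)
RTT 1: cwnd = 2 MSS (slow start, doubled)
RTT 2: cwnd = 4 MSS (slow start, doubled)
RTT 3: cwnd = 8 MSS (slow start, doubled)
RTT 4: cwnd = 9 MSS (congestion avoidance, +1)
RTT 5: cwnd = 10 MSS (congestion avoidance, +1)
RTT 6: cwnd = 11 MSS (congestion avoidance, +1)
RTT 7: cwnd = 12 MSS (congestion avoidance, +1)
RTT 8: cwnd = 13 MSS (congestion avoidance, +1)

13


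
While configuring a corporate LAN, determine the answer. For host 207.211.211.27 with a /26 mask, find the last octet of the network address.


Given: IP = 207.211.211.27, prefix = /26
Subnet mask = 255.255.255.192
Last octet of IP: 27
Last octet of mask: 192
Network last octet = 27 AND 192 = 0

0


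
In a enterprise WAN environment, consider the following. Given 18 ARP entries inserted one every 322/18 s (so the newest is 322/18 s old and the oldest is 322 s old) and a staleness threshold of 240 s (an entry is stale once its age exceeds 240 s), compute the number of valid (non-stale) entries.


Ages are k * 322/18 s for k = 1..18 (spacing = 17.8889 s).
Entry k is valid iff k * 322/18 <= 240 iff k <= 18 * 240 / 322 = 13.4161
n_valid = floor(13.4161) = 13
(n_stale = 18 - 13 = 5)

13


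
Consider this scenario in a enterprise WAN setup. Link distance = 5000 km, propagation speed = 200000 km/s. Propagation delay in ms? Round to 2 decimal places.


Given: distance = 5000 km, speed = 200000 km/s
Delay = distance / speed = 5000 / 200000 seconds
Delay in ms = 5000 * 1000 / 200000
Delay = 25.0000 ms
Rounded to 2 dp = 25.00 ms

25.00


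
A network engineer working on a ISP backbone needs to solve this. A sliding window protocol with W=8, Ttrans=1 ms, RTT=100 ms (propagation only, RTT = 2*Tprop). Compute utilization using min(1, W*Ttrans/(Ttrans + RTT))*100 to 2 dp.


Given: W = 8, Ttrans = 1 ms, RTT = 100 ms (= 2 * Tprop, Tprop = 50 ms)
Cycle time = Ttrans + RTT = 1 + 100 = 101 ms (first packet sent until its ACK returns)
W * Ttrans = 8 * 1 = 8 ms of sending per cycle
W * Ttrans / (Ttrans + RTT) = 8 / 101 = 0.079208
U = min(1, 0.079208) = 0.079208
U% = 7.92%

7.92


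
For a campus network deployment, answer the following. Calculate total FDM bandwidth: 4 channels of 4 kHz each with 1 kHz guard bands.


Given: 4 channels, 4 kHz each, guard = 1 kHz
Channel bandwidth = 4 * 4 = 16 kHz
Guard bands = 3 gaps * 1 kHz = 3 kHz
Total = 16 + 3 = 19 kHz

19


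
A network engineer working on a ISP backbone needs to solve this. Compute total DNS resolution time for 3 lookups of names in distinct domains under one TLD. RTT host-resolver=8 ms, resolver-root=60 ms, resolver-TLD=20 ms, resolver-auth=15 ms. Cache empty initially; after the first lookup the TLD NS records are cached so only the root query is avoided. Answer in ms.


Lookup 1 (cold cache): local + root + TLD + auth = 8 + 60 + 20 + 15 = 103 ms
Lookups 2..3 (TLD NS cached -> skip root; new domain -> still ask TLD and auth): local + TLD + auth = 8 + 20 + 15 = 43 ms each
Remaining 2 lookups: 2 * 43 = 86 ms
Total = 103 + 86 = 189 ms

189


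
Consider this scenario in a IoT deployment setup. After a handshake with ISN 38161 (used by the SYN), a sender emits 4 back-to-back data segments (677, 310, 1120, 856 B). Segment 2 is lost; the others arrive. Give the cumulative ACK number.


SYN uses sequence number 38161; first data byte = ISN + 1 = 38162.
Segment 1: SEQ = 38162, len = 677 B, covers [38162, 38838]
Segment 2: SEQ = 38839, len = 310 B, covers [38839, 39148] [LOST]
Segment 3: SEQ = 39149, len = 1120 B, covers [39149, 40268]
Segment 4: SEQ = 40269, len = 856 B, covers [40269, 41124]
In-order data received: bytes [38162, 38838] (segments 1..1).
Segment 2 missing -> gap begins at byte 38839; later segments buffered out of order.
Cumulative ACK = next expected in-order byte = 38162 + 677 = 38839

38839


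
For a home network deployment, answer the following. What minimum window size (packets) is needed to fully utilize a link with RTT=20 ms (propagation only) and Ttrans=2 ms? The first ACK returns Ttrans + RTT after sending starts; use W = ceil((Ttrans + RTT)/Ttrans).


Given: Ttrans = 2 ms, RTT = 20 ms (= 2 * Tprop, Tprop = 10 ms)
Time until first ACK returns = Ttrans + RTT = 2 + 20 = 22 ms
Need W * Ttrans >= Ttrans + RTT  ->  W >= (Ttrans + RTT) / Ttrans
(Ttrans + RTT) / Ttrans = 22 / 2 = 11
W_min = ceil(11) = 11

11


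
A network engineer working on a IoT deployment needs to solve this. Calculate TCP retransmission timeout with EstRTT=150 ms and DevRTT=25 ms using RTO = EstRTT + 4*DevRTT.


Given: EstRTT = 150 ms, DevRTT = 25 ms
Timeout = EstRTT + 4 * DevRTT
4 * DevRTT = 4 * 25 = 100
Timeout = 150 + 100 = 250 ms

250


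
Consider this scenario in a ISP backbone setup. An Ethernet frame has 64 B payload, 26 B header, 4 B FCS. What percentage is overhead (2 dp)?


Given: payload = 64 B, header = 26 B, trailer = 4 B
Overhead bytes = header + trailer = 26 + 4 = 30
Total frame = payload + overhead = 64 + 30 = 94
Overhead % = 30 / 94 * 100 = 31.9149% -> 31.91% (2 dp)

31.91


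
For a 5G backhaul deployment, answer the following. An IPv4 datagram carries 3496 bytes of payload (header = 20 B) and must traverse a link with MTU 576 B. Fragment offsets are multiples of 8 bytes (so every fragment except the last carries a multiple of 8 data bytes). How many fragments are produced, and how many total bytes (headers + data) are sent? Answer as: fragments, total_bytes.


Max data per non-final fragment = floor((MTU - header)/8)*8 = floor((576 - 20)/8)*8 = floor(556/8)*8 = 552 B
Final fragment needs no 8-byte alignment: it can carry up to MTU - header = 556 B
Non-final fragments needed = ceil((payload - 556) / 552) = ceil(2940/552) = ceil(5.3261) = 6
Number of fragments = 6 + 1 = 7
Fragment sizes (data): 6 * 552 B + 184 B (last, 184 <= 556 OK)
Total bytes sent = payload + n_frags * header = 3496 + 7*20 = 3496 + 140 = 3636 B

7, 3636


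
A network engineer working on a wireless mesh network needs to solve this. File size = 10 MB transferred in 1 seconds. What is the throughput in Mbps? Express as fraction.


Given: file = 10 MB, time = 1 s
File in Mb = 10 * 8 = 80 Mb
Throughput = 80 / 1 Mbps
Throughput = 80 Mbps

80


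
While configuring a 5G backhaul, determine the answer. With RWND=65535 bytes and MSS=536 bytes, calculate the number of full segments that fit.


Given: RWND = 65535 bytes, MSS = 536 bytes
Full segments = floor(RWND / MSS)
Full segments = floor(65535 / 536)
Full segments = floor(122.2668) = 122

122


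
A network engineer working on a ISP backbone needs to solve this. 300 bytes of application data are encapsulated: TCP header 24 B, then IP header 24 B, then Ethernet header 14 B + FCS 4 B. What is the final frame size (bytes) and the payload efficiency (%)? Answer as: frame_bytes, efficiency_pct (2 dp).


TCP segment = 300 + 24 = 324 B
IP packet = 324 + 24 = 348 B
Ethernet frame = 348 + 14 + 4 = 366 B
Efficiency = app / frame = 300 / 366 = 0.819672 = 81.9672% -> 81.97% (2 dp)

366, 81.97


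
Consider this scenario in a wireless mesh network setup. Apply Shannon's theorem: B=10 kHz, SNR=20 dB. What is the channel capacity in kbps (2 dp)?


Given: B = 10 kHz, SNR = 20 dB
SNR linear = 10^(20/10) = 100
1 + SNR = 101
log2(101) = 6.6582114828
C = 10 * 1000 * 6.6582114828 = 66582.1148 bps
C = 66.582115 kbps -> 66.58 kbps (2 dp)

66.58


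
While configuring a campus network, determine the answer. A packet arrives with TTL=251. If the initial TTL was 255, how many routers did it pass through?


Given: initial TTL = 255, received TTL = 251
Hops = initial TTL - received TTL
Hops = 255 - 251 = 4

4


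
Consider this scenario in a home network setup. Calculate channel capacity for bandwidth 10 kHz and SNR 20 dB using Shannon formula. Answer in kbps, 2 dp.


Given: B = 10 kHz, SNR = 20 dB
SNR linear = 10^(20/10) = 100
1 + SNR = 101
log2(101) = 6.6582114828
C = 10 * 1000 * 6.6582114828 = 66582.1148 bps
C = 66.582115 kbps -> 66.58 kbps (2 dp)

66.58


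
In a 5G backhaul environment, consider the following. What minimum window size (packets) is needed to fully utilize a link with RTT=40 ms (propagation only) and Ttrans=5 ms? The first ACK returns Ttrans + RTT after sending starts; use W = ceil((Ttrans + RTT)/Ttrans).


Given: Ttrans = 5 ms, RTT = 40 ms (= 2 * Tprop, Tprop = 20 ms)
Time until first ACK returns = Ttrans + RTT = 5 + 40 = 45 ms
Need W * Ttrans >= Ttrans + RTT  ->  W >= (Ttrans + RTT) / Ttrans
(Ttrans + RTT) / Ttrans = 45 / 5 = 9
W_min = ceil(9) = 9

9


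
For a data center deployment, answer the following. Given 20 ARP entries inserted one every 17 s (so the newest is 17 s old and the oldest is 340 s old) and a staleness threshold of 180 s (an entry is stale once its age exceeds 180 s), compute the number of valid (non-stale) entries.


Ages are k * 340/20 s for k = 1..20 (spacing = 17.0000 s).
Entry k is valid iff k * 340/20 <= 180 iff k <= 20 * 180 / 340 = 10.5882
n_valid = floor(10.5882) = 10
(n_stale = 20 - 10 = 10)

10


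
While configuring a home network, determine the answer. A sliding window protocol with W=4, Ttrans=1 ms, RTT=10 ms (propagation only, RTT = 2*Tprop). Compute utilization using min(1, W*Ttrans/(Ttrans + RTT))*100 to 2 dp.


Given: W = 4, Ttrans = 1 ms, RTT = 10 ms (= 2 * Tprop, Tprop = 5 ms)
Cycle time = Ttrans + RTT = 1 + 10 = 11 ms (first packet sent until its ACK returns)
W * Ttrans = 4 * 1 = 4 ms of sending per cycle
W * Ttrans / (Ttrans + RTT) = 4 / 11 = 0.363636
U = min(1, 0.363636) = 0.363636
U% = 36.36%

36.36


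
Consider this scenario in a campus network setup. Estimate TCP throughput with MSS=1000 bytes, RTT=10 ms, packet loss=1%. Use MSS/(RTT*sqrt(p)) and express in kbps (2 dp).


Given: MSS = 1000 bytes, RTT = 10 ms, loss = 1%
RTT in seconds = 10 / 1000 = 0.01
Loss rate = 1% = 0.01
sqrt(loss) = sqrt(0.01) = 0.1
Throughput (bytes/s) = 1000 / (0.01 * 0.1) = 1000000.0000
Throughput (kbps) = 1000000.0000 * 8 / 1000 = 8000.000000 -> 8000.00 kbps (2 dp)

8000.00


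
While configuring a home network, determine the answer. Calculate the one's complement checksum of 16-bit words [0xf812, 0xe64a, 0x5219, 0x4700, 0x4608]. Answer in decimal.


Given words: [0xf812, 0xe64a, 0x5219, 0x4700, 0x4608]
Step 1: Sum all words
Raw sum = 63506 + 58954 + 21017 + 18176 + 17928 = 179581
Step 2: Fold carry: (48509 + 2) = 48511
One's complement = ~48511 & 0xFFFF = 17024

17024


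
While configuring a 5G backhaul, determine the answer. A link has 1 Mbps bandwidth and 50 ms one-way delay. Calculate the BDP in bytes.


Given: bandwidth = 1 Mbps, delay = 50 ms
BDP in bits = 1 * 10^6 * 50 / 1000
BDP in bits = 50000
BDP in bytes = 50000 / 8 = 6250

6250


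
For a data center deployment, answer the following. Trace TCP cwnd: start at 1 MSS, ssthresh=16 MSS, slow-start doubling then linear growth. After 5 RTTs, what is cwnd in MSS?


RTT 0: cwnd = 1 MSS (initial)
RTT 1: cwnd = 2 MSS (slow start, doubled)
RTT 2: cwnd = 4 MSS (slow start, doubled)
RTT 3: cwnd = 8 MSS (slow start, doubled)
RTT 4: cwnd = 16 MSS (slow start, doubled)
RTT 5: cwnd = 17 MSS (congestion avoidance, +1)

17


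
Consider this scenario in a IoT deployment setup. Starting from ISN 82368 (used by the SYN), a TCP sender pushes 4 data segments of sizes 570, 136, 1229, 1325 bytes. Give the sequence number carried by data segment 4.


The SYN occupies sequence number ISN = 82368, so the first data byte is ISN + 1 = 82369.
SEQ of data segment i = (ISN + 1) + sum of payload sizes of segments 1..i-1.
Segment 1: SEQ = 82369, payload = 570 bytes
Segment 2: SEQ = 82939, payload = 136 bytes
Segment 3: SEQ = 83075, payload = 1229 bytes
Segment 4: SEQ = 84304, payload = 1325 bytes
SEQ of segment 4 = 82369 + 570 + 136 + 1229 = 84304

84304


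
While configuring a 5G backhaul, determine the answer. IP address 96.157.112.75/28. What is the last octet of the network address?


Given: IP = 96.157.112.75, prefix = /28
Subnet mask = 255.255.255.240
Last octet of IP: 75
Last octet of mask: 240
Network last octet = 75 AND 240 = 64

64


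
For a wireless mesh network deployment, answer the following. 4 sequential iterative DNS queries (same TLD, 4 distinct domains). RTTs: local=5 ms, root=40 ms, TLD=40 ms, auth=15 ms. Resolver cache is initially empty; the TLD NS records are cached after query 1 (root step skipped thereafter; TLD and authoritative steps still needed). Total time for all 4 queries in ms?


Lookup 1 (cold cache): local + root + TLD + auth = 5 + 40 + 40 + 15 = 100 ms
Lookups 2..4 (TLD NS cached -> skip root; new domain -> still ask TLD and auth): local + TLD + auth = 5 + 40 + 15 = 60 ms each
Remaining 3 lookups: 3 * 60 = 180 ms
Total = 100 + 180 = 280 ms

280


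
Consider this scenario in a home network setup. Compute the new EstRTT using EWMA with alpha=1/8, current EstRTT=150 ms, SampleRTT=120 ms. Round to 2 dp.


Given: EstRTT = 150 ms, SampleRTT = 120 ms, alpha = 1/8
New EstRTT = (1 - alpha) * EstRTT + alpha * SampleRTT
(7/8) * 150 = 131.25
(1/8) * 120 = 15
New EstRTT = 131.25 + 15 = 146.25 ms -> 146.25 ms (2 dp)

146.25


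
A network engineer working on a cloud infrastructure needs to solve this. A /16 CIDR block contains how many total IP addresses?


Given: CIDR prefix /16
Host bits = 32 - 16 = 16
Total addresses = 2^16 = 65536

65536


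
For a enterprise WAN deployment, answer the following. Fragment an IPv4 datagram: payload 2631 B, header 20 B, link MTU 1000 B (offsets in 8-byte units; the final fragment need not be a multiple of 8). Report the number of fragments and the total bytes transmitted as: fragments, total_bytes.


Max data per non-final fragment = floor((MTU - header)/8)*8 = floor((1000 - 20)/8)*8 = floor(980/8)*8 = 976 B
Final fragment needs no 8-byte alignment: it can carry up to MTU - header = 980 B
Non-final fragments needed = ceil((payload - 980) / 976) = ceil(1651/976) = ceil(1.6916) = 2
Number of fragments = 2 + 1 = 3
Fragment sizes (data): 2 * 976 B + 679 B (last, 679 <= 980 OK)
Total bytes sent = payload + n_frags * header = 2631 + 3*20 = 2631 + 60 = 2691 B

3, 2691


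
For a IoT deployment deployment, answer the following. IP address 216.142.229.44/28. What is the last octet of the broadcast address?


Given: IP = 216.142.229.44, prefix = /28
Host bits = 32 - 28 = 4
Network last octet = 44 AND mask = 32
Host part size = 2^4 - 1 = 15
Broadcast last octet = 32 OR 15 = 47

47


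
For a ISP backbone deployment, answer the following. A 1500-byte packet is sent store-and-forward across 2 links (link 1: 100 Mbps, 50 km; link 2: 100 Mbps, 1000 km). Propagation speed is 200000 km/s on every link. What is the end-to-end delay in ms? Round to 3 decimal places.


Packet = 1500 bytes = 12000 bits. Store-and-forward: sum (t_trans + t_prop) per link.
Link 1: t_trans = 12000/(100*10^6) s = 0.1200 ms; t_prop = 50/200000 s = 0.2500 ms; subtotal = 0.3700 ms
Link 2: t_trans = 12000/(100*10^6) s = 0.1200 ms; t_prop = 1000/200000 s = 5.0000 ms; subtotal = 5.1200 ms
End-to-end = 0.3700 + 5.1200 = 5.4900 ms -> 5.490 ms (3 dp)

5.490


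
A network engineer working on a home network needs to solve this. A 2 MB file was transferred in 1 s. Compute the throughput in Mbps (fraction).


Given: file = 2 MB, time = 1 s
File in Mb = 2 * 8 = 16 Mb
Throughput = 16 / 1 Mbps
Throughput = 16 Mbps

16


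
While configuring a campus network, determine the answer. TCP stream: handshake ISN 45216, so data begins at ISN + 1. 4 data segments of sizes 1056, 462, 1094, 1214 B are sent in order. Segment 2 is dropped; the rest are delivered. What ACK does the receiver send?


SYN uses sequence number 45216; first data byte = ISN + 1 = 45217.
Segment 1: SEQ = 45217, len = 1056 B, covers [45217, 46272]
Segment 2: SEQ = 46273, len = 462 B, covers [46273, 46734] [LOST]
Segment 3: SEQ = 46735, len = 1094 B, covers [46735, 47828]
Segment 4: SEQ = 47829, len = 1214 B, covers [47829, 49042]
In-order data received: bytes [45217, 46272] (segments 1..1).
Segment 2 missing -> gap begins at byte 46273; later segments buffered out of order.
Cumulative ACK = next expected in-order byte = 45217 + 1056 = 46273

46273


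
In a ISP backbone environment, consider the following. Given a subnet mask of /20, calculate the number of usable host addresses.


Given: subnet mask /20
Host bits = 32 - 20 = 12
Total addresses = 2^12 = 4096
Usable hosts = 4096 - 2 (network + broadcast) = 4094

4094


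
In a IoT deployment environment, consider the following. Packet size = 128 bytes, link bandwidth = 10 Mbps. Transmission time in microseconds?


Given: packet = 128 bytes, bandwidth = 10 Mbps
Packet in bits = 128 * 8 = 1024 bits
Bandwidth = 10 * 10^6 = 10000000 bps
Time = 1024 / 10000000 seconds
Time in us = 1024 * 10^6 / 10000000 = 102.4

102.4


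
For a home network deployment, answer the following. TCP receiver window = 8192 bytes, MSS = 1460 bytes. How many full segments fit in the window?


Given: RWND = 8192 bytes, MSS = 1460 bytes
Full segments = floor(RWND / MSS)
Full segments = floor(8192 / 1460)
Full segments = floor(5.611) = 5

5


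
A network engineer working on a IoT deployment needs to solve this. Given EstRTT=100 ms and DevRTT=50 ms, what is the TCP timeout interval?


Given: EstRTT = 100 ms, DevRTT = 50 ms
Timeout = EstRTT + 4 * DevRTT
4 * DevRTT = 4 * 50 = 200
Timeout = 100 + 200 = 300 ms

300


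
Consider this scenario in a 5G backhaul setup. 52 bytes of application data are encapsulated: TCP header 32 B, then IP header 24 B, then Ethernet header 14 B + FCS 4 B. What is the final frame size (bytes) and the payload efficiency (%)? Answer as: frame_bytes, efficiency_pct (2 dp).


TCP segment = 52 + 32 = 84 B
IP packet = 84 + 24 = 108 B
Ethernet frame = 108 + 14 + 4 = 126 B
Efficiency = app / frame = 52 / 126 = 0.412698 = 41.2698% -> 41.27% (2 dp)

126, 41.27


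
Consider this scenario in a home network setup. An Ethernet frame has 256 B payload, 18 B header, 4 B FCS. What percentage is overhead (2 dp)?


Given: payload = 256 B, header = 18 B, trailer = 4 B
Overhead bytes = header + trailer = 18 + 4 = 22
Total frame = payload + overhead = 256 + 22 = 278
Overhead % = 22 / 278 * 100 = 7.9137% -> 7.91% (2 dp)

7.91


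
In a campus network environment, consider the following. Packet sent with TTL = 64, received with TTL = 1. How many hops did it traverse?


Given: initial TTL = 64, received TTL = 1
Hops = initial TTL - received TTL
Hops = 64 - 1 = 63

63


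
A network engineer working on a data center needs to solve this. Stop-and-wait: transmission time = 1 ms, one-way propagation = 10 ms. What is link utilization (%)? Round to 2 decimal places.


Given: Ttrans = 1 ms, Tprop = 10 ms
RTT = 2 * Tprop = 2 * 10 = 20 ms
U = Ttrans / (Ttrans + RTT)
U = 1 / (1 + 20)
U = 1 / 21 = 0.047619
U% = 4.76%

4.76


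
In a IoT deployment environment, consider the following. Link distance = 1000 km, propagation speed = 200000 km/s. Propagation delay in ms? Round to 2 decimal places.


Given: distance = 1000 km, speed = 200000 km/s
Delay = distance / speed = 1000 / 200000 seconds
Delay in ms = 1000 * 1000 / 200000
Delay = 5.0000 ms
Rounded to 2 dp = 5.00 ms

5.00


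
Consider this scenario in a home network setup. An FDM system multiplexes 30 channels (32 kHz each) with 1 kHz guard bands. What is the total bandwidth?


Given: 30 channels, 32 kHz each, guard = 1 kHz
Channel bandwidth = 30 * 32 = 960 kHz
Guard bands = 29 gaps * 1 kHz = 29 kHz
Total = 960 + 29 = 989 kHz

989


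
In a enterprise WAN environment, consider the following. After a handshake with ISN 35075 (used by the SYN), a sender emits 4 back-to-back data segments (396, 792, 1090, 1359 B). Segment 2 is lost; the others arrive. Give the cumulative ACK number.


SYN uses sequence number 35075; first data byte = ISN + 1 = 35076.
Segment 1: SEQ = 35076, len = 396 B, covers [35076, 35471]
Segment 2: SEQ = 35472, len = 792 B, covers [35472, 36263] [LOST]
Segment 3: SEQ = 36264, len = 1090 B, covers [36264, 37353]
Segment 4: SEQ = 37354, len = 1359 B, covers [37354, 38712]
In-order data received: bytes [35076, 35471] (segments 1..1).
Segment 2 missing -> gap begins at byte 35472; later segments buffered out of order.
Cumulative ACK = next expected in-order byte = 35076 + 396 = 35472

35472


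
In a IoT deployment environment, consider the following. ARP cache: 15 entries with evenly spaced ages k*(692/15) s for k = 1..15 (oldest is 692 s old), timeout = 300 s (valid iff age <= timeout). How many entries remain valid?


Ages are k * 692/15 s for k = 1..15 (spacing = 46.1333 s).
Entry k is valid iff k * 692/15 <= 300 iff k <= 15 * 300 / 692 = 6.5029
n_valid = floor(6.5029) = 6
(n_stale = 15 - 6 = 9)

6


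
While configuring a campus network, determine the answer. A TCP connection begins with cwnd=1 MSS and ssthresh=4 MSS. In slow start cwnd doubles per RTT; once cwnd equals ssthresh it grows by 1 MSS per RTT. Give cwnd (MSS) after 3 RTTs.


RTT 0: cwnd = 1 MSS (initial)
RTT 1: cwnd = 2 MSS (slow start, doubled)
RTT 2: cwnd = 4 MSS (slow start, doubled)
RTT 3: cwnd = 5 MSS (congestion avoidance, +1)

5
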